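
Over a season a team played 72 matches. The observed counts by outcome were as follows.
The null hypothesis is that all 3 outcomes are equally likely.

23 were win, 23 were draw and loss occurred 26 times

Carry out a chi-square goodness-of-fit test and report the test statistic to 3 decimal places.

Expected count for each of the 3 categories: 72/3 = 24.
cat         O        E   (O−E)²/E
win        23       24     0.0417
draw       23       24     0.0417
loss       26       24     0.1667
Sum = 0.250

0.250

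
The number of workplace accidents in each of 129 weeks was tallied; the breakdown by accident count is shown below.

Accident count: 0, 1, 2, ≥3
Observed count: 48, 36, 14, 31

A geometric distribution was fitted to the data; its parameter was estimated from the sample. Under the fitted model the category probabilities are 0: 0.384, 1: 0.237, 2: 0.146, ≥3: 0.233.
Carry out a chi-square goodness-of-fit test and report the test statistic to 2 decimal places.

Expected counts E_i = n·p_i: 129×0.384 = 49.536, 129×0.237 = 30.573, 129×0.146 = 18.834, 129×0.233 = 30.057.
cat         O        E   (O−E)²/E
0          48   49.536      0.048
1          36   30.573      0.963
2          14   18.834      1.241
≥3         31   30.057      0.030
Sum = 2.28

2.28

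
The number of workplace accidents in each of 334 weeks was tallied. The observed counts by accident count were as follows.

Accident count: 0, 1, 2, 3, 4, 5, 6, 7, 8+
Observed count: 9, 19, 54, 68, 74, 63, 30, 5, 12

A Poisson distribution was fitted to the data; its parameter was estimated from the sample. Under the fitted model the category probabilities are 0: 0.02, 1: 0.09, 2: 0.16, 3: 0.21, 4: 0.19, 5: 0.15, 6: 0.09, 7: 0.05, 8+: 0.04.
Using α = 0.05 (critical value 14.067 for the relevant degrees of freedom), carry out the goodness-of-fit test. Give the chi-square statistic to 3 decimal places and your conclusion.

Expected counts E_i = n·p_i: 334×0.02 = 6.68, 334×0.09 = 30.06, 334×0.16 = 53.44, 334×0.21 = 70.14, 334×0.19 = 63.46, 334×0.15 = 50.1, 334×0.09 = 30.06, 334×0.05 = 16.7, 334×0.04 = 13.36.
χ² = (9−6.68)²/6.68 + (19−30.06)²/30.06 + (54−53.44)²/53.44 + (68−70.14)²/70.14 + (74−63.46)²/63.46 + (63−50.1)²/50.1 + (30−30.06)²/30.06 + (5−16.7)²/16.7 + (12−13.36)²/13.36
   = 0.8057 + 4.0693 + 0.0059 + 0.0653 + 1.7506 + 3.3216 + 0.0001 + 8.1970 + 0.1384
Sum = 18.354
df = 7. Since 18.354 > 14.067, we reject H₀.

18.354; reject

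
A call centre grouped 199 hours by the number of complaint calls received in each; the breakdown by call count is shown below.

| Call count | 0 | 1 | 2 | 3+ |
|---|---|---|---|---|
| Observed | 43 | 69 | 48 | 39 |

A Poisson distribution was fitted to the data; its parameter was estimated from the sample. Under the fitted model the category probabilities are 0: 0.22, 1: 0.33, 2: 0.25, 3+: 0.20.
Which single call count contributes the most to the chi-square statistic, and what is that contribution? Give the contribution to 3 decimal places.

Expected counts E_i = n·p_i: 199×0.22 = 43.78, 199×0.33 = 65.67, 199×0.25 = 49.75, 199×0.20 = 39.8.
χ² = (43−43.78)²/43.78 + (69−65.67)²/65.67 + (48−49.75)²/49.75 + (39−39.8)²/39.8
   = 0.0139 + 0.1689 + 0.0616 + 0.0161
The largest term is for 1: 0.169.

1, 0.169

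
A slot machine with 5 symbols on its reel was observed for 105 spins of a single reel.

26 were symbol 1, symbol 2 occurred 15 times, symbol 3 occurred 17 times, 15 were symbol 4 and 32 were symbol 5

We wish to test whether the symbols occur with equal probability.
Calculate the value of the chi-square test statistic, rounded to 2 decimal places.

Under H₀ each category has probability 1/5, so each expected count is 105/5 = 21.
symbol 1: (26 − 21)²/21 = 25/21 = 1.190
symbol 2: (15 − 21)²/21 = 36/21 = 1.714
symbol 3: (17 − 21)²/21 = 16/21 = 0.762
symbol 4: (15 − 21)²/21 = 36/21 = 1.714
symbol 5: (32 − 21)²/21 = 121/21 = 5.762
Sum = 11.14

11.14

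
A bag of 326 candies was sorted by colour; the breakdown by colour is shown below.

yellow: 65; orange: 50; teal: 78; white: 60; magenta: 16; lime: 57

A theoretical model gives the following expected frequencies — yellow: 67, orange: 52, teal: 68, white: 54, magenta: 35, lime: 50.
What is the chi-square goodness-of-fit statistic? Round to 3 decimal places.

13.568

yellow: (65 − 67)²/67 = 4/67 = 0.0597
orange: (50 − 52)²/52 = 4/52 = 0.0769
teal: (78 − 68)²/68 = 100/68 = 1.4706
white: (60 − 54)²/54 = 36/54 = 0.6667
magenta: (16 − 35)²/35 = 361/35 = 10.3143
lime: (57 − 50)²/50 = 49/50 = 0.9800
Sum = 13.568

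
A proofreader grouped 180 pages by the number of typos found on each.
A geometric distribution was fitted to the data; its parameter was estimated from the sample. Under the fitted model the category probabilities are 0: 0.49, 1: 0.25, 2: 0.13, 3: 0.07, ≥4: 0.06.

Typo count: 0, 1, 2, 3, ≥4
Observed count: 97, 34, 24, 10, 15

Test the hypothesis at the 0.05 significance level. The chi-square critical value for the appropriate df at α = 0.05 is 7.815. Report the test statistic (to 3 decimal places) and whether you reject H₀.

Expected counts E_i = n·p_i: 180×0.49 = 88.2, 180×0.25 = 45, 180×0.13 = 23.4, 180×0.07 = 12.6, 180×0.06 = 10.8.
χ² = (97−88.2)²/88.2 + (34−45)²/45 + (24−23.4)²/23.4 + (10−12.6)²/12.6 + (15−10.8)²/10.8
   = 0.8780 + 2.6889 + 0.0154 + 0.5365 + 1.6333
Sum = 5.752
df = 3. Since 5.752 < 7.815, we do not reject H₀.

5.752; do not reject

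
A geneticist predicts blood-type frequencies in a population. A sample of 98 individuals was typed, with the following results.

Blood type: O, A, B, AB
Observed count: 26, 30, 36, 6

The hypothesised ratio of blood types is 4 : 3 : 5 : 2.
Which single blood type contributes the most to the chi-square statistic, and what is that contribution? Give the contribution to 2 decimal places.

Ratio total = 14. Expected counts: 98×4/14 = 28, 98×3/14 = 21, 98×5/14 = 35, 98×2/14 = 14.
χ² = (26−28)²/28 + (30−21)²/21 + (36−35)²/35 + (6−14)²/14
   = 0.143 + 3.857 + 0.029 + 4.571
The largest term is for AB: 4.57.

AB, 4.57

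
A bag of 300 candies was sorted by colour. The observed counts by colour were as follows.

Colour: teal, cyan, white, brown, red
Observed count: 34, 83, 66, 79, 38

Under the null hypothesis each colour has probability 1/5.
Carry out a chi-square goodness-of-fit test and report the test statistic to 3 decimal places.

Under H₀ each category has probability 1/5, so each expected count is 300/5 = 60.
cat         O        E   (O−E)²/E
teal       34       60    11.2667
cyan       83       60     8.8167
white      66       60     0.6000
brown      79       60     6.0167
red        38       60     8.0667
Sum = 34.767

34.767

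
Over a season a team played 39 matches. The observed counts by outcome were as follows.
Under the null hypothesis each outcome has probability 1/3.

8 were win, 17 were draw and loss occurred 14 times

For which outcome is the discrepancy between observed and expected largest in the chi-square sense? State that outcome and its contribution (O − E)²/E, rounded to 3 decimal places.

Expected count for each of the 3 categories: 39/3 = 13.
χ² = (8−13)²/13 + (17−13)²/13 + (14−13)²/13
   = 1.9231 + 1.2308 + 0.0769
The largest term is for win: 1.923.

win, 1.923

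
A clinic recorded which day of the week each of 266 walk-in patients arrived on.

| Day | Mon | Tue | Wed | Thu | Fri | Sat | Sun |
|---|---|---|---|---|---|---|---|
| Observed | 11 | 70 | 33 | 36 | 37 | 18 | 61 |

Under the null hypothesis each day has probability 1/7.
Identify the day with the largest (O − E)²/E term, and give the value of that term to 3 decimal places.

Under H₀ each category has probability 1/7, so each expected count is 266/7 = 38.
χ² = (11−38)²/38 + (70−38)²/38 + (33−38)²/38 + (36−38)²/38 + (37−38)²/38 + (18−38)²/38 + (61−38)²/38
   = 19.1842 + 26.9474 + 0.6579 + 0.1053 + 0.0263 + 10.5263 + 13.9211
The largest term is for Tue: 26.947.

Tue, 26.947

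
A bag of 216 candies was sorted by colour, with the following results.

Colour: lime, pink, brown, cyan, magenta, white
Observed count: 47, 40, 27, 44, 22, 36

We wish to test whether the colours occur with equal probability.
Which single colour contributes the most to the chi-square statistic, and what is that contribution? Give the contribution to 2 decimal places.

magenta, 5.44

Under H₀ each category has probability 1/6, so each expected count is 216/6 = 36.
χ² = (47−36)²/36 + (40−36)²/36 + (27−36)²/36 + (44−36)²/36 + (22−36)²/36 + (36−36)²/36
   = 3.361 + 0.444 + 2.250 + 1.778 + 5.444 + 0.000
The largest term is for magenta: 5.44.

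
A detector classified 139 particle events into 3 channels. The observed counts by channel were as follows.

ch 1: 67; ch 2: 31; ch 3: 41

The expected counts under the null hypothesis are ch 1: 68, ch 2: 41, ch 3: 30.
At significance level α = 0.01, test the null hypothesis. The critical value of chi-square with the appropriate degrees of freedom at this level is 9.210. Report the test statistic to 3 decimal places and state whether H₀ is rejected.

6.487; do not reject

ch 1: (67 − 68)²/68 = 1/68 = 0.0147
ch 2: (31 − 41)²/41 = 100/41 = 2.4390
ch 3: (41 − 30)²/30 = 121/30 = 4.0333
Sum = 6.487
df = 2. Since 6.487 < 9.210, we do not reject H₀.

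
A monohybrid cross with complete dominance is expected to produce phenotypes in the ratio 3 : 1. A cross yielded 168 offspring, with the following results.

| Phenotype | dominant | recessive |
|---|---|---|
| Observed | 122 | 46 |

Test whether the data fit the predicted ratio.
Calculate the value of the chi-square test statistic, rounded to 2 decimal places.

0.51

Ratio total = 4. Expected counts: 168×3/4 = 126, 168×1/4 = 42.
cat            O        E   (O−E)²/E
dominant     122      126      0.127
recessive     46       42      0.381
Sum = 0.51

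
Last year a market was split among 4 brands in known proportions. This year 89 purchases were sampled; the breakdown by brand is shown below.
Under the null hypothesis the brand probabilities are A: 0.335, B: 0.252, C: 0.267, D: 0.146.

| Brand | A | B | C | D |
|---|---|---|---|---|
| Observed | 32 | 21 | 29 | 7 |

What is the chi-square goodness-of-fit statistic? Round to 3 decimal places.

Expected counts E_i = n·p_i: 89×0.335 = 29.815, 89×0.252 = 22.428, 89×0.267 = 23.763, 89×0.146 = 12.994.
χ² = (32−29.815)²/29.815 + (21−22.428)²/22.428 + (29−23.763)²/23.763 + (7−12.994)²/12.994
   = 0.1601 + 0.0909 + 1.1542 + 2.7650
Sum = 4.170

4.170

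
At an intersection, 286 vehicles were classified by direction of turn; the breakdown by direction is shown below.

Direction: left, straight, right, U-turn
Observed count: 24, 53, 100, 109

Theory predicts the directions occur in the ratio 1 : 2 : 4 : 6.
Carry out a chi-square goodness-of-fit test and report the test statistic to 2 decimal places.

7.67

Ratio total = 13. Expected counts: 286×1/13 = 22, 286×2/13 = 44, 286×4/13 = 88, 286×6/13 = 132.
χ² = (24−22)²/22 + (53−44)²/44 + (100−88)²/88 + (109−132)²/132
   = 0.182 + 1.841 + 1.636 + 4.008
Sum = 7.67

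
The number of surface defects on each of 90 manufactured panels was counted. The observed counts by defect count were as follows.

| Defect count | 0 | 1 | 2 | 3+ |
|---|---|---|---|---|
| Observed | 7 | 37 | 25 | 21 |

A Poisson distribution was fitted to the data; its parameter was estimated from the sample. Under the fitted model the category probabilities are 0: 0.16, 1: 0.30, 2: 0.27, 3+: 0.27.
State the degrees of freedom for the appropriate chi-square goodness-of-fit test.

There are k = 4 categories and 1 parameter estimated from the data, so df = 4 − 1 − 1 = 2.

2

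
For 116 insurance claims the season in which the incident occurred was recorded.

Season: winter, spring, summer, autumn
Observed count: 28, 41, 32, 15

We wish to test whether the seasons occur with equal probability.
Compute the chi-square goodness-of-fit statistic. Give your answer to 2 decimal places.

12.07

Under H₀ each category has probability 1/4, so each expected count is 116/4 = 29.
cat         O        E   (O−E)²/E
winter     28       29      0.034
spring     41       29      4.966
summer     32       29      0.310
autumn     15       29      6.759
Sum = 12.07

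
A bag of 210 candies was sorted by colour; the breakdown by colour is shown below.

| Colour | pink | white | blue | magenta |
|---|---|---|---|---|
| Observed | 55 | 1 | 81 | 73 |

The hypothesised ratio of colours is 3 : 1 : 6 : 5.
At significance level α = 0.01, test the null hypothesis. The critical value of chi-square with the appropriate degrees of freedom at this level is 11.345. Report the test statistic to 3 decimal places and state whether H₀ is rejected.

16.331; reject

Ratio total = 15. Expected counts: 210×3/15 = 42, 210×1/15 = 14, 210×6/15 = 84, 210×5/15 = 70.
cat          O        E   (O−E)²/E
pink        55       42     4.0238
white        1       14    12.0714
blue        81       84     0.1071
magenta     73       70     0.1286
Sum = 16.331
df = 3. Since 16.331 > 11.345, we reject H₀.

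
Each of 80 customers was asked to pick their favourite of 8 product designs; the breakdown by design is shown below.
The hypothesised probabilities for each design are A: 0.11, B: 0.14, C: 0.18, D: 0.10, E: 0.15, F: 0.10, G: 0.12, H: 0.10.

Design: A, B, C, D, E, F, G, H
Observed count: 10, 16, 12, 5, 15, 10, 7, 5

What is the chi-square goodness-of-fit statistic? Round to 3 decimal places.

Expected counts E_i = n·p_i: 80×0.11 = 8.8, 80×0.14 = 11.2, 80×0.18 = 14.4, 80×0.10 = 8, 80×0.15 = 12, 80×0.10 = 8, 80×0.12 = 9.6, 80×0.10 = 8.
χ² = (10−8.8)²/8.8 + (16−11.2)²/11.2 + (12−14.4)²/14.4 + (5−8)²/8 + (15−12)²/12 + (10−8)²/8 + (7−9.6)²/9.6 + (5−8)²/8
   = 0.1636 + 2.0571 + 0.4000 + 1.1250 + 0.7500 + 0.5000 + 0.7042 + 1.1250
Sum = 6.825

6.825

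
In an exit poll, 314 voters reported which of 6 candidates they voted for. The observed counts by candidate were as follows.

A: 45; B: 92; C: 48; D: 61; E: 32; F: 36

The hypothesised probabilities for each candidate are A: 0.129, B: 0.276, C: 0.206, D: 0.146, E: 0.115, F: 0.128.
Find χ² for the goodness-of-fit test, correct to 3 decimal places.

Expected counts E_i = n·p_i: 314×0.129 = 40.506, 314×0.276 = 86.664, 314×0.206 = 64.684, 314×0.146 = 45.844, 314×0.115 = 36.11, 314×0.128 = 40.192.
χ² = (45−40.506)²/40.506 + (92−86.664)²/86.664 + (48−64.684)²/64.684 + (61−45.844)²/45.844 + (32−36.11)²/36.11 + (36−40.192)²/40.192
   = 0.4986 + 0.3285 + 4.3033 + 5.0106 + 0.4678 + 0.4372
Sum = 11.046

11.046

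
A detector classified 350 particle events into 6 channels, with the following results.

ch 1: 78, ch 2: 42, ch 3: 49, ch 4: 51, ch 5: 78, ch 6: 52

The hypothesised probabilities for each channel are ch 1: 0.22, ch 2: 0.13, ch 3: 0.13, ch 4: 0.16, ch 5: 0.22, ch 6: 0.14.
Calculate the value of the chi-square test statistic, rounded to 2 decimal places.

1.19

Expected counts E_i = n·p_i: 350×0.22 = 77, 350×0.13 = 45.5, 350×0.13 = 45.5, 350×0.16 = 56, 350×0.22 = 77, 350×0.14 = 49.
ch 1: (78 − 77)²/77 = 1/77 = 0.013
ch 2: (42 − 45.5)²/45.5 = 12.25/45.5 = 0.269
ch 3: (49 − 45.5)²/45.5 = 12.25/45.5 = 0.269
ch 4: (51 − 56)²/56 = 25/56 = 0.446
ch 5: (78 − 77)²/77 = 1/77 = 0.013
ch 6: (52 − 49)²/49 = 9/49 = 0.184
Sum = 1.19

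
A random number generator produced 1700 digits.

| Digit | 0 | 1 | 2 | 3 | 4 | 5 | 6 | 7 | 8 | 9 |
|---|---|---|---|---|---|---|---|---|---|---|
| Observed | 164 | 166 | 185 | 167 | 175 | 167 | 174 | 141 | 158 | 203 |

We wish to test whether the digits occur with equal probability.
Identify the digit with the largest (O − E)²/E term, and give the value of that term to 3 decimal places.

Expected count for each of the 10 categories: 1700/10 = 170.
χ² = (164−170)²/170 + (166−170)²/170 + (185−170)²/170 + (167−170)²/170 + (175−170)²/170 + (167−170)²/170 + (174−170)²/170 + (141−170)²/170 + (158−170)²/170 + (203−170)²/170
   = 0.2118 + 0.0941 + 1.3235 + 0.0529 + 0.1471 + 0.0529 + 0.0941 + 4.9471 + 0.8471 + 6.4059
The largest term is for 9: 6.406.

9, 6.406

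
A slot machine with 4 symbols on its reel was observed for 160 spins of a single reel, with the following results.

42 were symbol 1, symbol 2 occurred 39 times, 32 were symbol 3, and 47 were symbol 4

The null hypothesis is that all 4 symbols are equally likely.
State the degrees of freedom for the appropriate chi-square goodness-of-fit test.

There are k = 4 categories and no parameters were estimated from the data, so df = 4 − 1 = 3.

3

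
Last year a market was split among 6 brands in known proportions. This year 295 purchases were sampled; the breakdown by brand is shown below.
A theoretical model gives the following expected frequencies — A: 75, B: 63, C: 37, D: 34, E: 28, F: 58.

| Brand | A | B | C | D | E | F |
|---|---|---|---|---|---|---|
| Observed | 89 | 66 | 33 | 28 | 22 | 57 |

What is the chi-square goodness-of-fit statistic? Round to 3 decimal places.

cat         O        E   (O−E)²/E
A          89       75     2.6133
B          66       63     0.1429
C          33       37     0.4324
D          28       34     1.0588
E          22       28     1.2857
F          57       58     0.0172
Sum = 5.550

5.550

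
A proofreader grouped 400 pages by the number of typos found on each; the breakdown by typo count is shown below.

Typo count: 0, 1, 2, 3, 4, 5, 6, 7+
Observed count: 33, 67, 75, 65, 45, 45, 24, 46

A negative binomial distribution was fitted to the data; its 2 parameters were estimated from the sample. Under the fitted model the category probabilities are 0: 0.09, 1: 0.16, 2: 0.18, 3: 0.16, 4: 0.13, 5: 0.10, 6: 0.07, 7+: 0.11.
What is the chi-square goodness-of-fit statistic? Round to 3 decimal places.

Expected counts E_i = n·p_i: 400×0.09 = 36, 400×0.16 = 64, 400×0.18 = 72, 400×0.16 = 64, 400×0.13 = 52, 400×0.10 = 40, 400×0.07 = 28, 400×0.11 = 44.
cat         O        E   (O−E)²/E
0          33       36     0.2500
1          67       64     0.1406
2          75       72     0.1250
3          65       64     0.0156
4          45       52     0.9423
5          45       40     0.6250
6          24       28     0.5714
7+         46       44     0.0909
Sum = 2.761

2.761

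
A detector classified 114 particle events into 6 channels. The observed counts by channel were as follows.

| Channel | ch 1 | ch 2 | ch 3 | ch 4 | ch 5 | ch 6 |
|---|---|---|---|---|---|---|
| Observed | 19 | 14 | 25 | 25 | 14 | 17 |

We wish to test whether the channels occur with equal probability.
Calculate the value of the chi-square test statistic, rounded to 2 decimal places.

Expected count for each of the 6 categories: 114/6 = 19.
χ² = (19−19)²/19 + (14−19)²/19 + (25−19)²/19 + (25−19)²/19 + (14−19)²/19 + (17−19)²/19
   = 0.000 + 1.316 + 1.895 + 1.895 + 1.316 + 0.211
Sum = 6.63

6.63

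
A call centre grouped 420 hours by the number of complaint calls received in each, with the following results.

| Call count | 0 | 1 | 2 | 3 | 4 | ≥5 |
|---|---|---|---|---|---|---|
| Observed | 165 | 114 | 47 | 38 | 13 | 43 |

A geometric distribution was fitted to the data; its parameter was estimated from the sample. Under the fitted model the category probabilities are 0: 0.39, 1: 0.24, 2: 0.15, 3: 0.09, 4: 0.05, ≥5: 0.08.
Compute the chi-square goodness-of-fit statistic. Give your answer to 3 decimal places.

Expected counts E_i = n·p_i: 420×0.39 = 163.8, 420×0.24 = 100.8, 420×0.15 = 63, 420×0.09 = 37.8, 420×0.05 = 21, 420×0.08 = 33.6.
χ² = (165−163.8)²/163.8 + (114−100.8)²/100.8 + (47−63)²/63 + (38−37.8)²/37.8 + (13−21)²/21 + (43−33.6)²/33.6
   = 0.0088 + 1.7286 + 4.0635 + 0.0011 + 3.0476 + 2.6298
Sum = 11.479

11.479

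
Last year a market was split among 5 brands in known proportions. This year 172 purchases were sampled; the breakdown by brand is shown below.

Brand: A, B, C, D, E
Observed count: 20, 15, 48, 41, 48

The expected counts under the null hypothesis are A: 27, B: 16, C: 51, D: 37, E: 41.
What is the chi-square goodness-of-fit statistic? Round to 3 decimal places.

cat         O        E   (O−E)²/E
A          20       27     1.8148
B          15       16     0.0625
C          48       51     0.1765
D          41       37     0.4324
E          48       41     1.1951
Sum = 3.681

3.681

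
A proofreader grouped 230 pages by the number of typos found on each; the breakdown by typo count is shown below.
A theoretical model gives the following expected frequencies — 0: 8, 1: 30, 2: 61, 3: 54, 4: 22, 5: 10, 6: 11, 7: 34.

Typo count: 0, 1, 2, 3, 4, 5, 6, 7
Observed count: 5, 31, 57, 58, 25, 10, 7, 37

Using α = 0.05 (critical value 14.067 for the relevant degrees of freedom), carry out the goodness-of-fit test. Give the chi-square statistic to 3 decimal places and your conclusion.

cat         O        E   (O−E)²/E
0           5        8     1.1250
1          31       30     0.0333
2          57       61     0.2623
3          58       54     0.2963
4          25       22     0.4091
5          10       10     0.0000
6           7       11     1.4545
7          37       34     0.2647
Sum = 3.845
df = 7. Since 3.845 < 14.067, we do not reject H₀.

3.845; do not reject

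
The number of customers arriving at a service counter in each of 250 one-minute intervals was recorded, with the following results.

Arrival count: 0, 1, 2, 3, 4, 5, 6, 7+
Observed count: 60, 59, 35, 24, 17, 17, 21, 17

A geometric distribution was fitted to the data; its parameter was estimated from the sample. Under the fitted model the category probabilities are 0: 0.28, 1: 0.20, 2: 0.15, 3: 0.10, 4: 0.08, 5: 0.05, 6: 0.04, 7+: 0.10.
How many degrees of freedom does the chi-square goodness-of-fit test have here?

6

There are k = 8 categories and 1 parameter estimated from the data, so df = 8 − 1 − 1 = 6.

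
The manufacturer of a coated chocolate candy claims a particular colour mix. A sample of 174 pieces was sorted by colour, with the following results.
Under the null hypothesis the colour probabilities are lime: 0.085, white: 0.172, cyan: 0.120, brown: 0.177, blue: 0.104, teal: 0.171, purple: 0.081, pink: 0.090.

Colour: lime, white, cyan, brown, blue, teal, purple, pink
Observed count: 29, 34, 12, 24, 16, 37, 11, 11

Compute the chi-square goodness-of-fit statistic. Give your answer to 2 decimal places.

23.56

Expected counts E_i = n·p_i: 174×0.085 = 14.79, 174×0.172 = 29.928, 174×0.120 = 20.88, 174×0.177 = 30.798, 174×0.104 = 18.096, 174×0.171 = 29.754, 174×0.081 = 14.094, 174×0.090 = 15.66.
cat         O        E   (O−E)²/E
lime       29    14.79     13.653
white      34   29.928      0.554
cyan       12    20.88      3.777
brown      24   30.798      1.501
blue       16   18.096      0.243
teal       37   29.754      1.765
purple     11   14.094      0.679
pink       11    15.66      1.387
Sum = 23.56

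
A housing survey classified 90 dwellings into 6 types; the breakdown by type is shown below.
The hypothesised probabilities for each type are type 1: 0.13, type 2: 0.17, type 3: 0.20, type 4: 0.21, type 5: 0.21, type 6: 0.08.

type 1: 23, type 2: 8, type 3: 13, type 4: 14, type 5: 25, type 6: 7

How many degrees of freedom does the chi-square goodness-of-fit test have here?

5

There are k = 6 categories and no parameters were estimated from the data, so df = 6 − 1 = 5.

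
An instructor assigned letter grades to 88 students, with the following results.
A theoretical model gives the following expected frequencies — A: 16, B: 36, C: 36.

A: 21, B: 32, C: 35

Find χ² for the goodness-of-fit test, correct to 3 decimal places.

A: (21 − 16)²/16 = 25/16 = 1.5625
B: (32 − 36)²/36 = 16/36 = 0.4444
C: (35 − 36)²/36 = 1/36 = 0.0278
Sum = 2.035

2.035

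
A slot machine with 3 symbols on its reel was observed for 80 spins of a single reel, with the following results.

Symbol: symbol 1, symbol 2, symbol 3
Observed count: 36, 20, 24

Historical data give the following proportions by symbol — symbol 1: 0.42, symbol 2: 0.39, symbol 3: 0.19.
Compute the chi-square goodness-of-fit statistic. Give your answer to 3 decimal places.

Expected counts E_i = n·p_i: 80×0.42 = 33.6, 80×0.39 = 31.2, 80×0.19 = 15.2.
χ² = (36−33.6)²/33.6 + (20−31.2)²/31.2 + (24−15.2)²/15.2
   = 0.1714 + 4.0205 + 5.0947
Sum = 9.287

9.287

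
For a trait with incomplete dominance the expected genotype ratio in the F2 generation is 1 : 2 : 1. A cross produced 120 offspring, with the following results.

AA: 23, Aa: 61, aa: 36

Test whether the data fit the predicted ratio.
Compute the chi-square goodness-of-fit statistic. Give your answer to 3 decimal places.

2.850

Ratio total = 4. Expected counts: 120×1/4 = 30, 120×2/4 = 60, 120×1/4 = 30.
AA: (23 − 30)²/30 = 49/30 = 1.6333
Aa: (61 − 60)²/60 = 1/60 = 0.0167
aa: (36 − 30)²/30 = 36/30 = 1.2000
Sum = 2.850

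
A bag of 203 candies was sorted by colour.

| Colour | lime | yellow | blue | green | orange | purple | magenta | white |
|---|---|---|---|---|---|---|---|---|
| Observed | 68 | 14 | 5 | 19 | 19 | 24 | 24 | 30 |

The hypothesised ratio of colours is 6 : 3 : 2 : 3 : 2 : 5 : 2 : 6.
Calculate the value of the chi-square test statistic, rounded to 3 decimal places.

40.219

Ratio total = 29. Expected counts: 203×6/29 = 42, 203×3/29 = 21, 203×2/29 = 14, 203×3/29 = 21, 203×2/29 = 14, 203×5/29 = 35, 203×2/29 = 14, 203×6/29 = 42.
lime: (68 − 42)²/42 = 676/42 = 16.0952
yellow: (14 − 21)²/21 = 49/21 = 2.3333
blue: (5 − 14)²/14 = 81/14 = 5.7857
green: (19 − 21)²/21 = 4/21 = 0.1905
orange: (19 − 14)²/14 = 25/14 = 1.7857
purple: (24 − 35)²/35 = 121/35 = 3.4571
magenta: (24 − 14)²/14 = 100/14 = 7.1429
white: (30 − 42)²/42 = 144/42 = 3.4286
Sum = 40.219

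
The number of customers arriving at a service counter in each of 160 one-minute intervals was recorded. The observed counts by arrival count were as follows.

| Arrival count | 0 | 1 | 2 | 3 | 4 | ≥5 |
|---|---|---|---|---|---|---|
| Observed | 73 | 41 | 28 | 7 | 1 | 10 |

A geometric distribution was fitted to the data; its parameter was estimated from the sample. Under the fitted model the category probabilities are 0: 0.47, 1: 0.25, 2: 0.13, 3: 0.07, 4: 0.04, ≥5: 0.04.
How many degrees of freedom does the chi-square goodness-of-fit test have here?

4

There are k = 6 categories and 1 parameter estimated from the data, so df = 6 − 1 − 1 = 4.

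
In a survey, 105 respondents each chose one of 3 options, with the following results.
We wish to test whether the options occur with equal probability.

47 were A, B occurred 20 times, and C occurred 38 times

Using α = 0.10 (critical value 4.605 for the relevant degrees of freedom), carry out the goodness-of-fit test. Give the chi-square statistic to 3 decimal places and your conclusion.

Under H₀ each category has probability 1/3, so each expected count is 105/3 = 35.
cat         O        E   (O−E)²/E
A          47       35     4.1143
B          20       35     6.4286
C          38       35     0.2571
Sum = 10.800
df = 2. Since 10.800 > 4.605, we reject H₀.

10.800; reject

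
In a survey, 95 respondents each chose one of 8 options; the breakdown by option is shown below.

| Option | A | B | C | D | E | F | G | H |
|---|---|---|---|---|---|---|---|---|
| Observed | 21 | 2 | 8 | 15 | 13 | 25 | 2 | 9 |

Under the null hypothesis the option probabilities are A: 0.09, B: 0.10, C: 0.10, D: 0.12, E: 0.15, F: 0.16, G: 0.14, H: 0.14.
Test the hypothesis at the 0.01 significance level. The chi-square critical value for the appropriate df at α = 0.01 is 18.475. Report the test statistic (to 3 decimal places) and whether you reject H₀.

42.843; reject

Expected counts E_i = n·p_i: 95×0.09 = 8.55, 95×0.10 = 9.5, 95×0.10 = 9.5, 95×0.12 = 11.4, 95×0.15 = 14.25, 95×0.16 = 15.2, 95×0.14 = 13.3, 95×0.14 = 13.3.
χ² = (21−8.55)²/8.55 + (2−9.5)²/9.5 + (8−9.5)²/9.5 + (15−11.4)²/11.4 + (13−14.25)²/14.25 + (25−15.2)²/15.2 + (2−13.3)²/13.3 + (9−13.3)²/13.3
   = 18.1289 + 5.9211 + 0.2368 + 1.1368 + 0.1096 + 6.3184 + 9.6008 + 1.3902
Sum = 42.843
df = 7. Since 42.843 > 18.475, we reject H₀.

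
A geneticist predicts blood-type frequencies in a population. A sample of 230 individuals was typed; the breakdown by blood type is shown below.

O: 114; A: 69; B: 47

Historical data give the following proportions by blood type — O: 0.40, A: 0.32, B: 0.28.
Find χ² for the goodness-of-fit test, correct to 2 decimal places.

10.25

Expected counts E_i = n·p_i: 230×0.40 = 92, 230×0.32 = 73.6, 230×0.28 = 64.4.
cat         O        E   (O−E)²/E
O         114       92      5.261
A          69     73.6      0.288
B          47     64.4      4.701
Sum = 10.25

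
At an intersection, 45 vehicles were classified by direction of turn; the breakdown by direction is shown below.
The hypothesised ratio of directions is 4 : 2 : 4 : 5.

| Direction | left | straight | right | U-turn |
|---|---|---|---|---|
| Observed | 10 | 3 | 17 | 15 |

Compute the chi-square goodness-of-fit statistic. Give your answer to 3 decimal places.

Ratio total = 15. Expected counts: 45×4/15 = 12, 45×2/15 = 6, 45×4/15 = 12, 45×5/15 = 15.
cat           O        E   (O−E)²/E
left         10       12     0.3333
straight      3        6     1.5000
right        17       12     2.0833
U-turn       15       15     0.0000
Sum = 3.917

3.917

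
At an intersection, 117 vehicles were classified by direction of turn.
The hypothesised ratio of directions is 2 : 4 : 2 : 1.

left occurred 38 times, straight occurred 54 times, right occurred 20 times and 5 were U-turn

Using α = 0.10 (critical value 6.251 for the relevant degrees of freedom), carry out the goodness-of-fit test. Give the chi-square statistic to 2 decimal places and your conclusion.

Ratio total = 9. Expected counts: 117×2/9 = 26, 117×4/9 = 52, 117×2/9 = 26, 117×1/9 = 13.
left: (38 − 26)²/26 = 144/26 = 5.538
straight: (54 − 52)²/52 = 4/52 = 0.077
right: (20 − 26)²/26 = 36/26 = 1.385
U-turn: (5 − 13)²/13 = 64/13 = 4.923
Sum = 11.92
df = 3. Since 11.92 > 6.251, we reject H₀.

11.92; reject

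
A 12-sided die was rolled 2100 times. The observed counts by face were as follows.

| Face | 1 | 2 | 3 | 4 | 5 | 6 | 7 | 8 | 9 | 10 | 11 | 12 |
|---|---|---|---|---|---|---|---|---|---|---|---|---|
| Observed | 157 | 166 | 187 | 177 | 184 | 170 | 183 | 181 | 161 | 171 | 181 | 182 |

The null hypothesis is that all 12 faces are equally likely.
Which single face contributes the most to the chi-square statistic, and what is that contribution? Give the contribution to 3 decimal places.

Under H₀ each category has probability 1/12, so each expected count is 2100/12 = 175.
χ² = (157−175)²/175 + (166−175)²/175 + (187−175)²/175 + (177−175)²/175 + (184−175)²/175 + (170−175)²/175 + (183−175)²/175 + (181−175)²/175 + (161−175)²/175 + (171−175)²/175 + (181−175)²/175 + (182−175)²/175
   = 1.8514 + 0.4629 + 0.8229 + 0.0229 + 0.4629 + 0.1429 + 0.3657 + 0.2057 + 1.1200 + 0.0914 + 0.2057 + 0.2800
The largest term is for 1: 1.851.

1, 1.851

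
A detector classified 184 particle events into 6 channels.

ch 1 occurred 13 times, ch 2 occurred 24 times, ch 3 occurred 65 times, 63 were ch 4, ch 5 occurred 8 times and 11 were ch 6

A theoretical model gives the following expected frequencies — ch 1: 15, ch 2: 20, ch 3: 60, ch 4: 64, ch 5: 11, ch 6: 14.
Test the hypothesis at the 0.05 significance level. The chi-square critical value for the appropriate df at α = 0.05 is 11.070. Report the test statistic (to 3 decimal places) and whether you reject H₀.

cat         O        E   (O−E)²/E
ch 1       13       15     0.2667
ch 2       24       20     0.8000
ch 3       65       60     0.4167
ch 4       63       64     0.0156
ch 5        8       11     0.8182
ch 6       11       14     0.6429
Sum = 2.960
df = 5. Since 2.960 < 11.070, we do not reject H₀.

2.960; do not reject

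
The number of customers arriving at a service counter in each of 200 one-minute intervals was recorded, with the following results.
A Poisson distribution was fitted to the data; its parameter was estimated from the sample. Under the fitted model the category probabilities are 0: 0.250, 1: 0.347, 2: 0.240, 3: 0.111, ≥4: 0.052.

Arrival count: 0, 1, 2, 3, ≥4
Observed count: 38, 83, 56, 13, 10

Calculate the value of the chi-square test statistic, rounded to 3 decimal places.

Expected counts E_i = n·p_i: 200×0.250 = 50, 200×0.347 = 69.4, 200×0.240 = 48, 200×0.111 = 22.2, 200×0.052 = 10.4.
cat         O        E   (O−E)²/E
0          38       50     2.8800
1          83     69.4     2.6651
2          56       48     1.3333
3          13     22.2     3.8126
≥4         10     10.4     0.0154
Sum = 10.706

10.706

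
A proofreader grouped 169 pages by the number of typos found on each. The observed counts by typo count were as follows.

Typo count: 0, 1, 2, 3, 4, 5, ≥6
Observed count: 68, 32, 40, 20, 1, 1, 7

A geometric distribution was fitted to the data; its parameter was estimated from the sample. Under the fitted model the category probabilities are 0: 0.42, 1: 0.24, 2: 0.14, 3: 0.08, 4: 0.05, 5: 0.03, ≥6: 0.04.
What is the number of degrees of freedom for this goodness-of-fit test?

5

There are k = 7 categories and 1 parameter estimated from the data, so df = 7 − 1 − 1 = 5.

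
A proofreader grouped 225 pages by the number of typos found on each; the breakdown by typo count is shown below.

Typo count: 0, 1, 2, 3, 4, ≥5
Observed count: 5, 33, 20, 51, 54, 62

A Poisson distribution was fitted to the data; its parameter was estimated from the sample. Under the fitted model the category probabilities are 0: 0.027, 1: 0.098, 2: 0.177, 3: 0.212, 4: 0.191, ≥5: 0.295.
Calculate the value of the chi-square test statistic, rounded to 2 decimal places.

18.84

Expected counts E_i = n·p_i: 225×0.027 = 6.075, 225×0.098 = 22.05, 225×0.177 = 39.825, 225×0.212 = 47.7, 225×0.191 = 42.975, 225×0.295 = 66.375.
χ² = (5−6.075)²/6.075 + (33−22.05)²/22.05 + (20−39.825)²/39.825 + (51−47.7)²/47.7 + (54−42.975)²/42.975 + (62−66.375)²/66.375
   = 0.190 + 5.438 + 9.869 + 0.228 + 2.828 + 0.288
Sum = 18.84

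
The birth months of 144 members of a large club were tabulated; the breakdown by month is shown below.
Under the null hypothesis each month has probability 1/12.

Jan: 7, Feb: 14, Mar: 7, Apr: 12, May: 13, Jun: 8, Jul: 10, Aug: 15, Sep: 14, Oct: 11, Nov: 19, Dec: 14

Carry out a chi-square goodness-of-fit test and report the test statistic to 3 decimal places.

Under H₀ each category has probability 1/12, so each expected count is 144/12 = 12.
χ² = (7−12)²/12 + (14−12)²/12 + (7−12)²/12 + (12−12)²/12 + (13−12)²/12 + (8−12)²/12 + (10−12)²/12 + (15−12)²/12 + (14−12)²/12 + (11−12)²/12 + (19−12)²/12 + (14−12)²/12
   = 2.0833 + 0.3333 + 2.0833 + 0.0000 + 0.0833 + 1.3333 + 0.3333 + 0.7500 + 0.3333 + 0.0833 + 4.0833 + 0.3333
Sum = 11.833

11.833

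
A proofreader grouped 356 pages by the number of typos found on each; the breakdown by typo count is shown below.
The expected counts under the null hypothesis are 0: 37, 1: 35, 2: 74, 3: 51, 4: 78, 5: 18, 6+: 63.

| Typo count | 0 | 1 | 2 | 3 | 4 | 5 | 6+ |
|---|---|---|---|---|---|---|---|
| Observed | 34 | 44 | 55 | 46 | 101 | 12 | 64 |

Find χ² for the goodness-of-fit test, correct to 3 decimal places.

16.724

0: (34 − 37)²/37 = 9/37 = 0.2432
1: (44 − 35)²/35 = 81/35 = 2.3143
2: (55 − 74)²/74 = 361/74 = 4.8784
3: (46 − 51)²/51 = 25/51 = 0.4902
4: (101 − 78)²/78 = 529/78 = 6.7821
5: (12 − 18)²/18 = 36/18 = 2.0000
6+: (64 − 63)²/63 = 1/63 = 0.0159
Sum = 16.724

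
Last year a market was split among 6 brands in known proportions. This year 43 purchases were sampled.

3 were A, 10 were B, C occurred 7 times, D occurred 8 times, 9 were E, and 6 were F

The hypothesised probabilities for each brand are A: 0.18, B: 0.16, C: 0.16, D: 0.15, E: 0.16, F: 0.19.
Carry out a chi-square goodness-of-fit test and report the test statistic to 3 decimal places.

5.922

Expected counts E_i = n·p_i: 43×0.18 = 7.74, 43×0.16 = 6.88, 43×0.16 = 6.88, 43×0.15 = 6.45, 43×0.16 = 6.88, 43×0.19 = 8.17.
cat         O        E   (O−E)²/E
A           3     7.74     2.9028
B          10     6.88     1.4149
C           7     6.88     0.0021
D           8     6.45     0.3725
E           9     6.88     0.6533
F           6     8.17     0.5764
Sum = 5.922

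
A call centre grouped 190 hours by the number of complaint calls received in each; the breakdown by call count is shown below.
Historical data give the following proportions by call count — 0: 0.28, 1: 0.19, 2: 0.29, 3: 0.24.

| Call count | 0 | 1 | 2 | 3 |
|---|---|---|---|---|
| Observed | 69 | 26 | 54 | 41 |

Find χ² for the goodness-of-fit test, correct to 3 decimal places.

8.004

Expected counts E_i = n·p_i: 190×0.28 = 53.2, 190×0.19 = 36.1, 190×0.29 = 55.1, 190×0.24 = 45.6.
cat         O        E   (O−E)²/E
0          69     53.2     4.6925
1          26     36.1     2.8258
2          54     55.1     0.0220
3          41     45.6     0.4640
Sum = 8.004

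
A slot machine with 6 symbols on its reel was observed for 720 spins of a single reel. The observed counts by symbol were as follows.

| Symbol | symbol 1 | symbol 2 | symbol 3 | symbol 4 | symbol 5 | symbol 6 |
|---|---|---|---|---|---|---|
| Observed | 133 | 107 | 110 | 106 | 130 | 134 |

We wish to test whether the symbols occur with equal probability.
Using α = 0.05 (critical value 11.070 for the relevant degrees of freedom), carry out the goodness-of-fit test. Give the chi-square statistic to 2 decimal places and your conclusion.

Expected count for each of the 6 categories: 720/6 = 120.
symbol 1: (133 − 120)²/120 = 169/120 = 1.408
symbol 2: (107 − 120)²/120 = 169/120 = 1.408
symbol 3: (110 − 120)²/120 = 100/120 = 0.833
symbol 4: (106 − 120)²/120 = 196/120 = 1.633
symbol 5: (130 − 120)²/120 = 100/120 = 0.833
symbol 6: (134 − 120)²/120 = 196/120 = 1.633
Sum = 7.75
df = 5. Since 7.75 < 11.070, we do not reject H₀.

7.75; do not reject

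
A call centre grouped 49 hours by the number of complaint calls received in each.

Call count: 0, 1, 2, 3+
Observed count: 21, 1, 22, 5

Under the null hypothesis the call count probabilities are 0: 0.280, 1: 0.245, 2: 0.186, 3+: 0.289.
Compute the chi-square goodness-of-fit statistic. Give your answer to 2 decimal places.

38.10

Expected counts E_i = n·p_i: 49×0.280 = 13.72, 49×0.245 = 12.005, 49×0.186 = 9.114, 49×0.289 = 14.161.
0: (21 − 13.72)²/13.72 = 52.9984/13.72 = 3.863
1: (1 − 12.005)²/12.005 = 121.110025/12.005 = 10.088
2: (22 − 9.114)²/9.114 = 166.048996/9.114 = 18.219
3+: (5 − 14.161)²/14.161 = 83.923921/14.161 = 5.926
Sum = 38.10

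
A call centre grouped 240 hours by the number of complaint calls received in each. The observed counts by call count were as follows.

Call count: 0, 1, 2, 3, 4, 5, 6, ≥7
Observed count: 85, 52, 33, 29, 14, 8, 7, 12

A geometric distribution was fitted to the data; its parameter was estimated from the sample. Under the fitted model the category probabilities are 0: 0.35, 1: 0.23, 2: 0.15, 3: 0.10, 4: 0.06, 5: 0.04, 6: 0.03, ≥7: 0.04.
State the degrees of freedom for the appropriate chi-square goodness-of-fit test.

6

There are k = 8 categories and 1 parameter estimated from the data, so df = 8 − 1 − 1 = 6.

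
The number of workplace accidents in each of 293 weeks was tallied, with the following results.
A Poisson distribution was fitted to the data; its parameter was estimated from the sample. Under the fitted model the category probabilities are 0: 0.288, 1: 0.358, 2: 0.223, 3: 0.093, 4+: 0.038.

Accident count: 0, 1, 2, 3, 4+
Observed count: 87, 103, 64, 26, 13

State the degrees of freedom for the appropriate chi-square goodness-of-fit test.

There are k = 5 categories and 1 parameter estimated from the data, so df = 5 − 1 − 1 = 3.

3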